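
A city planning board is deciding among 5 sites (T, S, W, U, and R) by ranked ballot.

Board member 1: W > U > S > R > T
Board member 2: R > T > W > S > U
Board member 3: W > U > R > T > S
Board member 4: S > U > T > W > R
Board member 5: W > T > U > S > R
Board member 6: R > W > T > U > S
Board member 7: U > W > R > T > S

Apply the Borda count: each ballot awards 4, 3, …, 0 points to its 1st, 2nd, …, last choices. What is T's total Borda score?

12

Borda scores:
  T: 0 + 3 + 1 + 2 + 3 + 2 + 1 = 12
  S: 2 + 1 + 0 + 4 + 1 + 0 + 0 = 8
  W: 4 + 2 + 4 + 1 + 4 + 3 + 3 = 21
  U: 3 + 0 + 3 + 3 + 2 + 1 + 4 = 16
  R: 1 + 4 + 2 + 0 + 0 + 4 + 2 = 13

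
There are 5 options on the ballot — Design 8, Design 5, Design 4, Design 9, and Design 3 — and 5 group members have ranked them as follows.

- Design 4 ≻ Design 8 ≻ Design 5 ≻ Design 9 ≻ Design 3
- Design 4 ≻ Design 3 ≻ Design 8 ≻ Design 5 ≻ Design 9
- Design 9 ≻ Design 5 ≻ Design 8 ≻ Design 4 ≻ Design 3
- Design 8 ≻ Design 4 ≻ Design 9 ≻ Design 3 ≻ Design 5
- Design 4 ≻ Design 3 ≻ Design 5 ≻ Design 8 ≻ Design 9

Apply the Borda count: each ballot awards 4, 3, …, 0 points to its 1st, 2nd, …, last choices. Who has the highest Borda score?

Borda scores:
  Design 8: 3 + 2 + 2 + 4 + 1 = 12
  Design 5: 2 + 1 + 3 + 0 + 2 = 8
  Design 4: 4 + 4 + 1 + 3 + 4 = 16
  Design 9: 1 + 0 + 4 + 2 + 0 = 7
  Design 3: 0 + 3 + 0 + 1 + 3 = 7
Design 4 has the highest total.

Design 4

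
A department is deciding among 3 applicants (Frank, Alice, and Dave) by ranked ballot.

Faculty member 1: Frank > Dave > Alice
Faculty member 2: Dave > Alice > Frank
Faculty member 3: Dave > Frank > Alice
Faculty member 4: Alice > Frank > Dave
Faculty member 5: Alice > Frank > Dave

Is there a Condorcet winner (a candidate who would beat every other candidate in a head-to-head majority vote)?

No

Head-to-head results (5 voters total):
Frank vs Alice: Alice wins 3–2.
Frank vs Dave: Frank wins 3–2.
Alice vs Dave: Dave wins 3–2.
No candidate beats all others: Frank beats Dave beats Alice beats Frank, a majority cycle.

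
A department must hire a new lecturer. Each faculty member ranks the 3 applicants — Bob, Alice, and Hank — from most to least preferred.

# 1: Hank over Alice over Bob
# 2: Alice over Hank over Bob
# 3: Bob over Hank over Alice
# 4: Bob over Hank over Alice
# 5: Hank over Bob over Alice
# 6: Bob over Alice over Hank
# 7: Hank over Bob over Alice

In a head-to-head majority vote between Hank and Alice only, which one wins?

Hank

Ballots ranking Hank above Alice: 5.
Ballots ranking Alice above Hank: 2.
Hank wins the head-to-head, 5–2.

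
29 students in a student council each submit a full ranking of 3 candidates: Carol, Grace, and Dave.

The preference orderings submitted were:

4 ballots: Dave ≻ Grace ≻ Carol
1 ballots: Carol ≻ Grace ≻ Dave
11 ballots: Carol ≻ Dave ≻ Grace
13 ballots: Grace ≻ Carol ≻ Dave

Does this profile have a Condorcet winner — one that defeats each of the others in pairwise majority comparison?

No

Head-to-head results (29 voters total):
Carol vs Grace: Grace wins 17–12.
Carol vs Dave: Carol wins 25–4.
Grace vs Dave: Dave wins 15–14.
No candidate beats all others: Carol beats Dave beats Grace beats Carol, a majority cycle.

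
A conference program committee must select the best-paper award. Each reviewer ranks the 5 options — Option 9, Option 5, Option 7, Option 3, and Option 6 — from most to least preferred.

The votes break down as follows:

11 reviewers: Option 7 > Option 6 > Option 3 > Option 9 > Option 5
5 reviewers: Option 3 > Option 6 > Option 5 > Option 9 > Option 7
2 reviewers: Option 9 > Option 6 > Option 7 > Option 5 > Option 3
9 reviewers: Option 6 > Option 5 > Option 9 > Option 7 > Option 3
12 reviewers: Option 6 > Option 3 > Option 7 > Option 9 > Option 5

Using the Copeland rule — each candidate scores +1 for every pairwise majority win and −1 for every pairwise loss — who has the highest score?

Option 6

Pairwise results:
  Option 9 vs Option 5: Option 9 wins 25–14.
  Option 9 vs Option 7: Option 7 wins 23–16.
  Option 9 vs Option 3: Option 3 wins 28–11.
  Option 9 vs Option 6: Option 6 wins 37–2.
  Option 5 vs Option 7: Option 7 wins 25–14.
  Option 5 vs Option 3: Option 3 wins 28–11.
  Option 5 vs Option 6: Option 6 wins 39–0.
  Option 7 vs Option 3: Option 7 wins 22–17.
  Option 7 vs Option 6: Option 6 wins 28–11.
  Option 3 vs Option 6: Option 6 wins 34–5.
Copeland scores (wins − losses):
  Option 9: 1 − 3 = -2
  Option 5: 0 − 4 = -4
  Option 7: 3 − 1 = 2
  Option 3: 2 − 2 = 0
  Option 6: 4 − 0 = 4
Option 6 has the best Copeland score.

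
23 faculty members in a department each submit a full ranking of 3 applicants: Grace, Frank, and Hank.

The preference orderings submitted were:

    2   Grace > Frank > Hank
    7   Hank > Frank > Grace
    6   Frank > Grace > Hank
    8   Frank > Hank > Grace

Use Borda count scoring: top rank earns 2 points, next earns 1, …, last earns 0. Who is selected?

Frank

Borda scores:
  Grace: 2·2 + 7·0 + 6·1 + 8·0 = 10
  Frank: 2·1 + 7·1 + 6·2 + 8·2 = 37
  Hank: 2·0 + 7·2 + 6·0 + 8·1 = 22
Frank has the highest total.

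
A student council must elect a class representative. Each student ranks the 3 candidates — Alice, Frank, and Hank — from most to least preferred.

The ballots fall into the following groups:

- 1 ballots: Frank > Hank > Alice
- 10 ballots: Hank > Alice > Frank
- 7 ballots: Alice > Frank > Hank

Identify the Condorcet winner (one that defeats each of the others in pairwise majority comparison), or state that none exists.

Head-to-head results (18 voters total):
Alice vs Frank: Alice wins 17–1.
Alice vs Hank: Hank wins 11–7.
Frank vs Hank: Hank wins 10–8.
Hank beats each rival — Alice (11–7), Frank (10–8) — so Hank is the Condorcet winner.

Hank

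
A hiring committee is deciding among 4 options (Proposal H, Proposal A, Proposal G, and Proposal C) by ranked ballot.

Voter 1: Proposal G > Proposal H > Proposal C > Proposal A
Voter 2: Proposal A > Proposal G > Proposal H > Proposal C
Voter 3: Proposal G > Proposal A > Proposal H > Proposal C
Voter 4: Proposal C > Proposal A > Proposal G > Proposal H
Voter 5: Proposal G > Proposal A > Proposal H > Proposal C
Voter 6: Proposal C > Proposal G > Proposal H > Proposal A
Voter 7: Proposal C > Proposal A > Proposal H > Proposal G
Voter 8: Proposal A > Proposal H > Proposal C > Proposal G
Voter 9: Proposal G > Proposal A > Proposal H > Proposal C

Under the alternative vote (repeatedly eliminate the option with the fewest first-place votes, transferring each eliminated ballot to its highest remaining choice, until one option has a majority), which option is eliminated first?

Proposal H

Round 1: Proposal G 4, Proposal C 3, Proposal A 2, Proposal H 0. Proposal H has the fewest and is eliminated.
Round 2: Proposal G 4, Proposal C 3, Proposal A 2. Proposal A has the fewest and is eliminated.
Round 3: Proposal G 5, Proposal C 4. Proposal G has a majority.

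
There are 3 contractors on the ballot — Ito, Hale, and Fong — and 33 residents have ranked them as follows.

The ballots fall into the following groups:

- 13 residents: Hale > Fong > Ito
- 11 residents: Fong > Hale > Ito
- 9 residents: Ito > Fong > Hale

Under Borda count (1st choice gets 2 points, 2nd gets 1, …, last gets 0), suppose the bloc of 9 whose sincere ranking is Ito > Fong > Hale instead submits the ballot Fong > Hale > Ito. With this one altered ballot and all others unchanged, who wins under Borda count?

Fong

Borda totals with the altered ballot: Ito 0, Hale 46, Fong 53.
The winner is unchanged: still Fong.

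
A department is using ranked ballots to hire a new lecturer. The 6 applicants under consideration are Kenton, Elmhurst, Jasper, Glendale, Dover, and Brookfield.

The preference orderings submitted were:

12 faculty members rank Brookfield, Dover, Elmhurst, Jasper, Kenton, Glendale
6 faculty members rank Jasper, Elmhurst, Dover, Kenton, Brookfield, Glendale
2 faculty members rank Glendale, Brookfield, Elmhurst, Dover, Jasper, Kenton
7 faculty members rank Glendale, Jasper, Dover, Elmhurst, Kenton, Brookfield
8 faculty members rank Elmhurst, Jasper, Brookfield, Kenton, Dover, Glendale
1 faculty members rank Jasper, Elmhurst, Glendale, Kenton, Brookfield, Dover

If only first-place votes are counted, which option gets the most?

Brookfield

First-place vote totals:
  Kenton: 0
  Elmhurst: 8
  Jasper: 7
  Glendale: 9
  Dover: 0
  Brookfield: 12
Brookfield has the most first-place votes.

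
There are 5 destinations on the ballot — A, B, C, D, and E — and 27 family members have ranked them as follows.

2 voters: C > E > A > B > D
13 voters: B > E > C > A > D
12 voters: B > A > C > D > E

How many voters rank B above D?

27

Ballots ranking B above D: 2+13+12 = 27.
Ballots ranking D above B: 0.
So 27 of 27 voters prefer B to D.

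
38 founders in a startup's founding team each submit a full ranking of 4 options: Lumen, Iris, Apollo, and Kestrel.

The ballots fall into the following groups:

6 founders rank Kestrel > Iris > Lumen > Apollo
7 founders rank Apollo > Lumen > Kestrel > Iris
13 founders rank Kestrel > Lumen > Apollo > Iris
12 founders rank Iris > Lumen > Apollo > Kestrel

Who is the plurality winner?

Kestrel

First-place vote totals:
  Lumen: 0
  Iris: 12
  Apollo: 7
  Kestrel: 19
Kestrel has the most first-place votes.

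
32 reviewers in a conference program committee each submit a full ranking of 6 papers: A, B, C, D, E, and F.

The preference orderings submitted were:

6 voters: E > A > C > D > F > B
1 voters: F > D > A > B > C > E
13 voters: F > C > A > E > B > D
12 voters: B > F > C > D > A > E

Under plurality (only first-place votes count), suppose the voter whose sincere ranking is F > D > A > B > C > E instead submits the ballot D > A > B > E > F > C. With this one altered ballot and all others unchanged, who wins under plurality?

F

First-place totals with the altered ballot: A 0, B 12, C 0, D 1, E 6, F 13.
The winner is unchanged: still F.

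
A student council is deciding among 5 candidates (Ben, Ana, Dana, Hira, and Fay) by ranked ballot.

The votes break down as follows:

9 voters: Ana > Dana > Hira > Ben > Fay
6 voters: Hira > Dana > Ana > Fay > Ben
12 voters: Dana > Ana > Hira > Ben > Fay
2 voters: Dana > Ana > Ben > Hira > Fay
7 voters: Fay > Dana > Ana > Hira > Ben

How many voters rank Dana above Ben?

Ballots ranking Dana above Ben: 9+6+12+2+7 = 36.
Ballots ranking Ben above Dana: 0.
So 36 of 36 voters prefer Dana to Ben.

36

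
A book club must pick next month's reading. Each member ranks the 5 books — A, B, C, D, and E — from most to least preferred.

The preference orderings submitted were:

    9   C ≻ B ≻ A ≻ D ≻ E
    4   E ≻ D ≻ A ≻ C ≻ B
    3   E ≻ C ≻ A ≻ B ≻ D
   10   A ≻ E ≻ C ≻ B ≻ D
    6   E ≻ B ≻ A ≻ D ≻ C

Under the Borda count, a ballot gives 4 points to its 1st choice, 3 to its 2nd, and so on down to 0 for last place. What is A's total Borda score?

Borda scores:
  A: 9·2 + 4·2 + 3·2 + 10·4 + 6·2 = 84
  B: 9·3 + 4·0 + 3·1 + 10·1 + 6·3 = 58
  C: 9·4 + 4·1 + 3·3 + 10·2 + 6·0 = 69
  D: 9·1 + 4·3 + 3·0 + 10·0 + 6·1 = 27
  E: 9·0 + 4·4 + 3·4 + 10·3 + 6·4 = 82

84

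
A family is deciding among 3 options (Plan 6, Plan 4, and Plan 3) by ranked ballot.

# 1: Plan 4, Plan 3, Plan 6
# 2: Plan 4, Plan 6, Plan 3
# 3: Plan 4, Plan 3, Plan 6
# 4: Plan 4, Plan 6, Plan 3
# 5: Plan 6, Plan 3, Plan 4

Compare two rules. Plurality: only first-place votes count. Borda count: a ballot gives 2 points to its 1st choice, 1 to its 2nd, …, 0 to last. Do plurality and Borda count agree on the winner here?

Yes

Plurality first-place counts: Plan 6 1, Plan 4 4, Plan 3 0 → Plan 4.
Borda totals: Plan 6 4, Plan 4 8, Plan 3 3 → Plan 4.
The two rules agree on Plan 4.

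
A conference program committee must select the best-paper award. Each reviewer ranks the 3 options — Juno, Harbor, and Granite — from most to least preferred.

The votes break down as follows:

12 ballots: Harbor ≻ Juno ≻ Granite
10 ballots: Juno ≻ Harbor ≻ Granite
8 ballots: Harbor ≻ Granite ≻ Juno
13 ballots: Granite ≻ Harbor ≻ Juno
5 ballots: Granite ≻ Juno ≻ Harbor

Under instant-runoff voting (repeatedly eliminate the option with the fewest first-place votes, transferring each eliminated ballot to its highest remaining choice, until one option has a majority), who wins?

Harbor

Round 1: Harbor 20, Granite 18, Juno 10. Juno has the fewest and is eliminated.
Round 2: Harbor 30, Granite 18. Harbor has a majority.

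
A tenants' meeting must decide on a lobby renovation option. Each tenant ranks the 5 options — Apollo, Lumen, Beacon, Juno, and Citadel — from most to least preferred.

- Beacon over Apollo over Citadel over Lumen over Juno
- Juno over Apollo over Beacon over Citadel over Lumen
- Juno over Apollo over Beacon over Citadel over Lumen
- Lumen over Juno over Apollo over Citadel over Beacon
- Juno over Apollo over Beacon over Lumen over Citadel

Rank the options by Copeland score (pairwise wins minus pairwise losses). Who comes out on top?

Juno

Pairwise results:
  Apollo vs Lumen: Apollo wins 4–1.
  Apollo vs Beacon: Apollo wins 4–1.
  Apollo vs Juno: Juno wins 4–1.
  Apollo vs Citadel: Apollo wins 5–0.
  Lumen vs Beacon: Beacon wins 4–1.
  Lumen vs Juno: Juno wins 3–2.
  Lumen vs Citadel: Citadel wins 3–2.
  Beacon vs Juno: Juno wins 4–1.
  Beacon vs Citadel: Beacon wins 4–1.
  Juno vs Citadel: Juno wins 4–1.
Copeland scores (wins − losses):
  Apollo: 3 − 1 = 2
  Lumen: 0 − 4 = -4
  Beacon: 2 − 2 = 0
  Juno: 4 − 0 = 4
  Citadel: 1 − 3 = -2
Juno has the best Copeland score.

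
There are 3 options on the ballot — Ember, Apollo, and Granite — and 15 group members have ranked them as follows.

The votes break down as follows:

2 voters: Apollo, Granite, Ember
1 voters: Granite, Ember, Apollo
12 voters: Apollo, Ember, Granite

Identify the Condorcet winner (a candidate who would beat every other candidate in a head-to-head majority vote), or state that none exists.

Head-to-head results (15 voters total):
Ember vs Apollo: Apollo wins 14–1.
Ember vs Granite: Ember wins 12–3.
Apollo vs Granite: Apollo wins 14–1.
Apollo beats each rival — Ember (14–1), Granite (14–1) — so Apollo is the Condorcet winner.

Apollo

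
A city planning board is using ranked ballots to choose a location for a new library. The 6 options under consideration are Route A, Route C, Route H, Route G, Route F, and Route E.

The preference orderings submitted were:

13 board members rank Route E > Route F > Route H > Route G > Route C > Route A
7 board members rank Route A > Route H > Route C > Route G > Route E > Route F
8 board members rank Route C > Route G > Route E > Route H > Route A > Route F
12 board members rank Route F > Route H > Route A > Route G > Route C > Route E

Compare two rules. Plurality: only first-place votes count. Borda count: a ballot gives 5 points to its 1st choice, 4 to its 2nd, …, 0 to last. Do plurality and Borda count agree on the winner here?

No

Plurality first-place counts: Route A 7, Route C 8, Route H 0, Route G 0, Route F 12, Route E 13 → Route E.
Borda totals: Route A 79, Route C 86, Route H 131, Route G 96, Route F 112, Route E 96 → Route H.
The two rules disagree: plurality picks Route E, Borda picks Route H.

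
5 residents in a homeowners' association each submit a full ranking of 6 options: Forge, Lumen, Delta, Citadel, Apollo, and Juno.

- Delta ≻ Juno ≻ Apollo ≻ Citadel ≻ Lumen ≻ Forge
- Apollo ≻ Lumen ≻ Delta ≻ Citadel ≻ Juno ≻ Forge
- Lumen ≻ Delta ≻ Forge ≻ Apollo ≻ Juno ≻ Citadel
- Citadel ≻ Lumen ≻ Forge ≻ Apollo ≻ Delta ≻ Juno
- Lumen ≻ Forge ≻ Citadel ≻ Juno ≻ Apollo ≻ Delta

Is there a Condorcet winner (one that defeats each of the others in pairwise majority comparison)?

Yes

Head-to-head results (5 voters total):
Forge vs Lumen: Lumen wins 5–0.
Forge vs Delta: Delta wins 3–2.
Forge vs Citadel: Citadel wins 3–2.
Forge vs Apollo: Forge wins 3–2.
Forge vs Juno: Forge wins 3–2.
Lumen vs Delta: Lumen wins 4–1.
Lumen vs Citadel: Lumen wins 3–2.
Lumen vs Apollo: Lumen wins 3–2.
Lumen vs Juno: Lumen wins 4–1.
Delta vs Citadel: Delta wins 3–2.
Delta vs Apollo: Apollo wins 3–2.
Delta vs Juno: Delta wins 4–1.
Citadel vs Apollo: Apollo wins 3–2.
Citadel vs Juno: Citadel wins 3–2.
Apollo vs Juno: Apollo wins 3–2.
Lumen beats each rival — Forge (5–0), Delta (4–1), Citadel (3–2), Apollo (3–2), Juno (4–1) — so Lumen is the Condorcet winner.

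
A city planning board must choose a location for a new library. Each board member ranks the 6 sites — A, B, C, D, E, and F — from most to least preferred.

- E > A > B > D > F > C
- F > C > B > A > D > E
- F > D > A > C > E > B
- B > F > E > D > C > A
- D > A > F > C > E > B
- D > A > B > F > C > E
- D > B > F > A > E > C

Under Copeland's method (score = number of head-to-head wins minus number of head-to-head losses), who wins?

Pairwise results:
  A vs B: A wins 4–3.
  A vs C: A wins 5–2.
  A vs D: D wins 5–2.
  A vs E: A wins 5–2.
  A vs F: F wins 4–3.
  B vs C: B wins 4–3.
  B vs D: D wins 4–3.
  B vs E: B wins 4–3.
  B vs F: B wins 4–3.
  C vs D: D wins 6–1.
  C vs E: C wins 4–3.
  C vs F: F wins 7–0.
  D vs E: D wins 5–2.
  D vs F: D wins 4–3.
  E vs F: F wins 6–1.
Copeland scores (wins − losses):
  A: 3 − 2 = 1
  B: 3 − 2 = 1
  C: 1 − 4 = -3
  D: 5 − 0 = 5
  E: 0 − 5 = -5
  F: 3 − 2 = 1
D has the best Copeland score.

D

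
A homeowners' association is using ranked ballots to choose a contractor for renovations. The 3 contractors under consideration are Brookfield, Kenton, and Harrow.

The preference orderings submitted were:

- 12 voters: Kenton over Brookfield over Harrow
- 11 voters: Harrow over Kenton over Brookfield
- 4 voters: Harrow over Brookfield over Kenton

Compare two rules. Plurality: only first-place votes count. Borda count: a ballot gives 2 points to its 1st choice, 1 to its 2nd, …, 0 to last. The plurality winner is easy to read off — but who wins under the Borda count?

Plurality first-place counts: Brookfield 0, Kenton 12, Harrow 15 → Harrow.
Borda totals: Brookfield 16, Kenton 35, Harrow 30 → Kenton.

Kenton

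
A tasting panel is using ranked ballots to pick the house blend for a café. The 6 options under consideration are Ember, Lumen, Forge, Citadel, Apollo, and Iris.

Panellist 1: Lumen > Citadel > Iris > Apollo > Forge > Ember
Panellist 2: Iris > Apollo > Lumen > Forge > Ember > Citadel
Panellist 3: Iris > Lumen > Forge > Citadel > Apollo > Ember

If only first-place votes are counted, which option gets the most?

Iris

First-place vote totals:
  Ember: 0
  Lumen: 1
  Forge: 0
  Citadel: 0
  Apollo: 0
  Iris: 2
Iris has the most first-place votes.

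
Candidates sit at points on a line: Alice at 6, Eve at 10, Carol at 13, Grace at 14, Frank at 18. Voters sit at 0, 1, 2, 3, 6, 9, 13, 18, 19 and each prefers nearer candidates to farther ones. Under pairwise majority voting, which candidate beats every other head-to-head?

Alice

With single-peaked preferences on a line, the Condorcet winner is the candidate closest to the median voter.
The median voter (position 6) is closest to Alice at 6.
Check: Alice vs Grace — voters closer to Alice: 6 of 9.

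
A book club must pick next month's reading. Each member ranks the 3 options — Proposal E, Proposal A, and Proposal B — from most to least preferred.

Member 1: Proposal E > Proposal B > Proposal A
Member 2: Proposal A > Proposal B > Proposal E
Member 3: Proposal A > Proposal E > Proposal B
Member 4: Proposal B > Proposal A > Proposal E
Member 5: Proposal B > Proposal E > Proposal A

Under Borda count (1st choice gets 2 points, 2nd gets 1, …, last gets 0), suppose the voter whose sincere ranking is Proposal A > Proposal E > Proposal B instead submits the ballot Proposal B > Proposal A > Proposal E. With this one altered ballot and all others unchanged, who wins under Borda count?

Borda totals with the altered ballot: Proposal E 3, Proposal A 4, Proposal B 8.
The winner is unchanged: still Proposal B.

Proposal B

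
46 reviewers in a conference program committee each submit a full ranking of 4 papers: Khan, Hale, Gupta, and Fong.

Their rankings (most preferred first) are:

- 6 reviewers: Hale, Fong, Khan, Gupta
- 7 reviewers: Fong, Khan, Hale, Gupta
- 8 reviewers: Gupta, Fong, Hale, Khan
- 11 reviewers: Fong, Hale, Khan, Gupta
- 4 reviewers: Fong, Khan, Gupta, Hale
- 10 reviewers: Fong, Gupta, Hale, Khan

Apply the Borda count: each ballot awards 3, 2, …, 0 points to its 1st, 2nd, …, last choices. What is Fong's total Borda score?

Borda scores:
  Khan: 6·1 + 7·2 + 8·0 + 11·1 + 4·2 + 10·0 = 39
  Hale: 6·3 + 7·1 + 8·1 + 11·2 + 4·0 + 10·1 = 65
  Gupta: 6·0 + 7·0 + 8·3 + 11·0 + 4·1 + 10·2 = 48
  Fong: 6·2 + 7·3 + 8·2 + 11·3 + 4·3 + 10·3 = 124

124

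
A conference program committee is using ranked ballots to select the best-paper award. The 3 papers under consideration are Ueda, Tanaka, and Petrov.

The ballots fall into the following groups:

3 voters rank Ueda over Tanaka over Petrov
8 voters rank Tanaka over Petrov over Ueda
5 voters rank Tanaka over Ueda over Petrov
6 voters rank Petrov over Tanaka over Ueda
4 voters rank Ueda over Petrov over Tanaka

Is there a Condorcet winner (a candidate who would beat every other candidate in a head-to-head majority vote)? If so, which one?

Tanaka

Head-to-head results (26 voters total):
Ueda vs Tanaka: Tanaka wins 19–7.
Ueda vs Petrov: Petrov wins 14–12.
Tanaka vs Petrov: Tanaka wins 16–10.
Tanaka beats each rival — Ueda (19–7), Petrov (16–10) — so Tanaka is the Condorcet winner.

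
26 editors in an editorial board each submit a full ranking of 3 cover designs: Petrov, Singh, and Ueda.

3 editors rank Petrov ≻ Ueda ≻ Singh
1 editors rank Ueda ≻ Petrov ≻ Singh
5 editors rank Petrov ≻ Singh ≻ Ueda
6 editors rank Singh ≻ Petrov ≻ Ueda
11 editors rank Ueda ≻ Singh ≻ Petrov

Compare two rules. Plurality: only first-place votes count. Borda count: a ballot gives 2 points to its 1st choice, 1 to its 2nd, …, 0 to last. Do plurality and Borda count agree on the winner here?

No

Plurality first-place counts: Petrov 8, Singh 6, Ueda 12 → Ueda.
Borda totals: Petrov 23, Singh 28, Ueda 27 → Singh.
The two rules disagree: plurality picks Ueda, Borda picks Singh.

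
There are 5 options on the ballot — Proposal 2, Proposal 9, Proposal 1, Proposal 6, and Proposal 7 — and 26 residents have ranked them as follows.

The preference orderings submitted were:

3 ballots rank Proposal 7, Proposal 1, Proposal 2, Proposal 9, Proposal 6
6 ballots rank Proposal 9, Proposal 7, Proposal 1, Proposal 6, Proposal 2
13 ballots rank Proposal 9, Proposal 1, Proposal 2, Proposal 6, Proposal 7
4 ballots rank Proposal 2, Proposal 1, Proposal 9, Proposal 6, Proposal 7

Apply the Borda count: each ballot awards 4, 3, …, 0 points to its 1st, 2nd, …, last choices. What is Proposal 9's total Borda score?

Borda scores:
  Proposal 2: 3·2 + 6·0 + 13·2 + 4·4 = 48
  Proposal 9: 3·1 + 6·4 + 13·4 + 4·2 = 87
  Proposal 1: 3·3 + 6·2 + 13·3 + 4·3 = 72
  Proposal 6: 3·0 + 6·1 + 13·1 + 4·1 = 23
  Proposal 7: 3·4 + 6·3 + 13·0 + 4·0 = 30

87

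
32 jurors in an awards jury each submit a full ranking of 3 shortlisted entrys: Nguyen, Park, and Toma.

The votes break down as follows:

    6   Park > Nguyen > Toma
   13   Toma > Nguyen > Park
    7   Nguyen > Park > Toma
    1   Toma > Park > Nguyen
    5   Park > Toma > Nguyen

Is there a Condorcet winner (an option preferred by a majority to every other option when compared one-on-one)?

No

Head-to-head results (32 voters total):
Nguyen vs Park: Nguyen wins 20–12.
Nguyen vs Toma: Toma wins 19–13.
Park vs Toma: Park wins 18–14.
No candidate beats all others: Nguyen beats Park beats Toma beats Nguyen, a majority cycle.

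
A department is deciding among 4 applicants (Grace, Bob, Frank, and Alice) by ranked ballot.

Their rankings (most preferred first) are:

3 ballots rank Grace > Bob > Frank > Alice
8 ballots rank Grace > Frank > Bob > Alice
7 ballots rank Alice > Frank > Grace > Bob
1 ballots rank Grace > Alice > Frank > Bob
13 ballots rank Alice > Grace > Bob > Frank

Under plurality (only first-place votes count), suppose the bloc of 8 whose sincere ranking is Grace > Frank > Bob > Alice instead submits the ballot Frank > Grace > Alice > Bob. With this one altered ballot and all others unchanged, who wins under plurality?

Alice

First-place totals with the altered ballot: Grace 4, Bob 0, Frank 8, Alice 20.
The winner is unchanged: still Alice.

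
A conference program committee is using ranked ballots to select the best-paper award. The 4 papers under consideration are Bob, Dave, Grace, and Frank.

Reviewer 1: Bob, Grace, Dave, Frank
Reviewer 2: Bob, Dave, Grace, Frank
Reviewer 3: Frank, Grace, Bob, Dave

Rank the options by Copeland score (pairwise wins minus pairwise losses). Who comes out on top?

Bob

Pairwise results:
  Bob vs Dave: Bob wins 3–0.
  Bob vs Grace: Bob wins 2–1.
  Bob vs Frank: Bob wins 2–1.
  Dave vs Grace: Grace wins 2–1.
  Dave vs Frank: Dave wins 2–1.
  Grace vs Frank: Grace wins 2–1.
Copeland scores (wins − losses):
  Bob: 3 − 0 = 3
  Dave: 1 − 2 = -1
  Grace: 2 − 1 = 1
  Frank: 0 − 3 = -3
Bob has the best Copeland score.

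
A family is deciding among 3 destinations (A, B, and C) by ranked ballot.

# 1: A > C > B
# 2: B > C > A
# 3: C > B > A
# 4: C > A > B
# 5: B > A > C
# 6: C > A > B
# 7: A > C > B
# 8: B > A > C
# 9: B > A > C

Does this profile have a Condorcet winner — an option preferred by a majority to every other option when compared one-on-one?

No

Head-to-head results (9 voters total):
A vs B: B wins 5–4.
A vs C: A wins 5–4.
B vs C: C wins 5–4.
No candidate beats all others: A beats C beats B beats A, a majority cycle.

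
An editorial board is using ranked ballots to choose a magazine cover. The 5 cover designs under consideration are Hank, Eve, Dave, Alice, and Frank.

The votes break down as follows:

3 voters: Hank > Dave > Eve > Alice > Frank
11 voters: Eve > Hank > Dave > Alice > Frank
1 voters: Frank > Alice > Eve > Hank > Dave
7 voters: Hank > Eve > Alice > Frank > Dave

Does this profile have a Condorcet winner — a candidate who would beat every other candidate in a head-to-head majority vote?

Yes

Head-to-head results (22 voters total):
Hank vs Eve: Eve wins 12–10.
Hank vs Dave: Hank wins 22–0.
Hank vs Alice: Hank wins 21–1.
Hank vs Frank: Hank wins 21–1.
Eve vs Dave: Eve wins 19–3.
Eve vs Alice: Eve wins 21–1.
Eve vs Frank: Eve wins 21–1.
Dave vs Alice: Dave wins 14–8.
Dave vs Frank: Dave wins 14–8.
Alice vs Frank: Alice wins 21–1.
Eve beats each rival — Hank (12–10), Dave (19–3), Alice (21–1), Frank (21–1) — so Eve is the Condorcet winner.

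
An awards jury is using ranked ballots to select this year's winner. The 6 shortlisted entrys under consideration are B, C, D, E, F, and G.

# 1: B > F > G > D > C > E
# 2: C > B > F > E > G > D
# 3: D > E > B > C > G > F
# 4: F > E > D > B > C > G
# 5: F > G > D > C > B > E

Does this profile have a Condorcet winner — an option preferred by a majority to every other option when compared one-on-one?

Head-to-head results (5 voters total):
B vs C: B wins 3–2.
B vs D: D wins 3–2.
B vs E: B wins 3–2.
B vs F: B wins 3–2.
B vs G: B wins 4–1.
C vs D: D wins 4–1.
C vs E: C wins 3–2.
C vs F: F wins 3–2.
C vs G: C wins 3–2.
D vs E: D wins 3–2.
D vs F: F wins 4–1.
D vs G: G wins 3–2.
E vs F: F wins 4–1.
E vs G: E wins 3–2.
F vs G: F wins 4–1.
No candidate beats all others: B beats F beats D beats B, a majority cycle.

No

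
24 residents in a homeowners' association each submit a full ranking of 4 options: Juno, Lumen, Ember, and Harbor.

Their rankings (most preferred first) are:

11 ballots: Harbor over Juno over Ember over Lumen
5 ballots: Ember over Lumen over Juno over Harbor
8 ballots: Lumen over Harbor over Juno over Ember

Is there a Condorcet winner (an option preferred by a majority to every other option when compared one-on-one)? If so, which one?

There is no Condorcet winner

Head-to-head results (24 voters total):
Juno vs Lumen: Lumen wins 13–11.
Juno vs Ember: Juno wins 19–5.
Juno vs Harbor: Harbor wins 19–5.
Lumen vs Ember: Ember wins 16–8.
Lumen vs Harbor: Lumen wins 13–11.
Ember vs Harbor: Harbor wins 19–5.
No candidate beats all others: Juno beats Ember beats Lumen beats Juno, a majority cycle.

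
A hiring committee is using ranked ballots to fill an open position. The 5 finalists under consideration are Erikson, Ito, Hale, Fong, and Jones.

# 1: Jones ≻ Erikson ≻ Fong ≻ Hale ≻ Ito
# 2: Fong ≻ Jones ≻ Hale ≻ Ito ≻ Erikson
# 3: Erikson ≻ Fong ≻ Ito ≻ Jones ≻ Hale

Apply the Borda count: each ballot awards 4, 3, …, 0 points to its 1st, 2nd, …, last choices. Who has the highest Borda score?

Borda scores:
  Erikson: 3 + 0 + 4 = 7
  Ito: 0 + 1 + 2 = 3
  Hale: 1 + 2 + 0 = 3
  Fong: 2 + 4 + 3 = 9
  Jones: 4 + 3 + 1 = 8
Fong has the highest total.

Fong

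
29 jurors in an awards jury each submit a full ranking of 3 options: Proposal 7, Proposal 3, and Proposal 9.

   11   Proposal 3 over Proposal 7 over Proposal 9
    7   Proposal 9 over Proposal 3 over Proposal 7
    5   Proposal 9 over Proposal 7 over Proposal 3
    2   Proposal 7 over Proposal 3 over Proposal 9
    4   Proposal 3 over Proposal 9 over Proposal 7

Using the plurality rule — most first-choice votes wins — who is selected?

First-place vote totals:
  Proposal 7: 2
  Proposal 3: 15
  Proposal 9: 12
Proposal 3 has the most first-place votes.

Proposal 3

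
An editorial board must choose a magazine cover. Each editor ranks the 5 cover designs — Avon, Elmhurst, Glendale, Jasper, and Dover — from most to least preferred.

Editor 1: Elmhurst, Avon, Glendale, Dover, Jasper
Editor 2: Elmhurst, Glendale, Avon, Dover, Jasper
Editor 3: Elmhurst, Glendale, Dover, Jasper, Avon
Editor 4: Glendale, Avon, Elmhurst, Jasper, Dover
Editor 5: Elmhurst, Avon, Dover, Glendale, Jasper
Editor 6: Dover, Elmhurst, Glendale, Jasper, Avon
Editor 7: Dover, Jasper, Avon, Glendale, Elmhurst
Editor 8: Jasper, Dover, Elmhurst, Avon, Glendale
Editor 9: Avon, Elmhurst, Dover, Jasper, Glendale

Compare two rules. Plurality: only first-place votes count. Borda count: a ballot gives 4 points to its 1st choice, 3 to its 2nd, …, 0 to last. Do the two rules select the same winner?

Plurality first-place counts: Avon 1, Elmhurst 4, Glendale 1, Jasper 1, Dover 2 → Elmhurst.
Borda totals: Avon 18, Elmhurst 26, Glendale 16, Jasper 11, Dover 19 → Elmhurst.
The two rules agree on Elmhurst.

Yes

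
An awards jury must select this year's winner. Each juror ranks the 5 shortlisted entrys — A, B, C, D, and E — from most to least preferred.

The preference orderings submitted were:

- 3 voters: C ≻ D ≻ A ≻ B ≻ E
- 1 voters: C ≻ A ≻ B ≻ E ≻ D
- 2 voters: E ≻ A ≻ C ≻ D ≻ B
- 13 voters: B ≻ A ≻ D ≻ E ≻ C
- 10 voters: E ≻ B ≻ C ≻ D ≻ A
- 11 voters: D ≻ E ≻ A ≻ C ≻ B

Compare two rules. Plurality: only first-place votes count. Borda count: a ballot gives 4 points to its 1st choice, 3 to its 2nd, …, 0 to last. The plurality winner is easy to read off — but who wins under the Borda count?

E

Plurality first-place counts: A 0, B 13, C 4, D 11, E 12 → B.
Borda totals: A 76, B 87, C 51, D 91, E 95 → E.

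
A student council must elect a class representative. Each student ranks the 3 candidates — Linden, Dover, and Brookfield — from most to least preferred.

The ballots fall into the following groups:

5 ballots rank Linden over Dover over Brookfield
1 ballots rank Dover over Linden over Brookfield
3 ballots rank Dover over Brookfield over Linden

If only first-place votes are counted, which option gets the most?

First-place vote totals:
  Linden: 5
  Dover: 4
  Brookfield: 0
Linden has the most first-place votes.

Linden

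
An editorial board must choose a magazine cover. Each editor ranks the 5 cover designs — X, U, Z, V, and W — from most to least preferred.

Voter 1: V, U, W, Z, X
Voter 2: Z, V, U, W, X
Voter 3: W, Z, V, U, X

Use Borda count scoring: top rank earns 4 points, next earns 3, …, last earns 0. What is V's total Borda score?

9

Borda scores:
  X: 0 + 0 + 0 = 0
  U: 3 + 2 + 1 = 6
  Z: 1 + 4 + 3 = 8
  V: 4 + 3 + 2 = 9
  W: 2 + 1 + 4 = 7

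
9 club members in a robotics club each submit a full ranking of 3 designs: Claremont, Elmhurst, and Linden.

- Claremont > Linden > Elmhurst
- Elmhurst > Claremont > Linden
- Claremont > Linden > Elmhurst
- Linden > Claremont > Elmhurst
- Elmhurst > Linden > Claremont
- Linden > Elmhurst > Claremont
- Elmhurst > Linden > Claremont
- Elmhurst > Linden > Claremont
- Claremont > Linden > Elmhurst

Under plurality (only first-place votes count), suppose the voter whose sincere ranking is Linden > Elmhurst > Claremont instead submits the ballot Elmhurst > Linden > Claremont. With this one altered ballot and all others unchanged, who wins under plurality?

Elmhurst

First-place totals with the altered ballot: Claremont 3, Elmhurst 5, Linden 1.
The winner is unchanged: still Elmhurst.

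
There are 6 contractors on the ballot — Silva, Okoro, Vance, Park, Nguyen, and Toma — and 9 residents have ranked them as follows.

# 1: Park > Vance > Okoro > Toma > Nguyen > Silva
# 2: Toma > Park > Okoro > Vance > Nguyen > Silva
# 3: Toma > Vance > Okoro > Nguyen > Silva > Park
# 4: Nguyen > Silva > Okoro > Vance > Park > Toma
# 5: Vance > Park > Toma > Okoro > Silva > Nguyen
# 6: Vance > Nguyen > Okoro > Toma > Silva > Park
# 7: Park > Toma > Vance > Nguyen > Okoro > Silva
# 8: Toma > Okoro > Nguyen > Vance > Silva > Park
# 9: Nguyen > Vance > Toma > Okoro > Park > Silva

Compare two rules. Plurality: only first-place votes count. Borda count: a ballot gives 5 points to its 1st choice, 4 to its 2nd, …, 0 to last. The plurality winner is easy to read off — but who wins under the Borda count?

Vance

Plurality first-place counts: Silva 0, Okoro 0, Vance 2, Park 2, Nguyen 2, Toma 3 → Toma.
Borda totals: Silva 8, Okoro 24, Vance 31, Park 20, Nguyen 23, Toma 29 → Vance.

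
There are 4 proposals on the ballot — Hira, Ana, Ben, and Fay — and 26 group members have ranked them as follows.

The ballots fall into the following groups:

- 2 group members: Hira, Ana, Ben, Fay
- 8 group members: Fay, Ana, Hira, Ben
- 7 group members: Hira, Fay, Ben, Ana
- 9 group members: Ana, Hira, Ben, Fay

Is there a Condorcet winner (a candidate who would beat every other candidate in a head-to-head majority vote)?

No

Head-to-head results (26 voters total):
Hira vs Ana: Ana wins 17–9.
Hira vs Ben: Hira wins 26–0.
Hira vs Fay: Hira wins 18–8.
Ana vs Ben: Ana wins 19–7.
Ana vs Fay: Fay wins 15–11.
Ben vs Fay: Fay wins 15–11.
No candidate beats all others: Hira beats Fay beats Ana beats Hira, a majority cycle.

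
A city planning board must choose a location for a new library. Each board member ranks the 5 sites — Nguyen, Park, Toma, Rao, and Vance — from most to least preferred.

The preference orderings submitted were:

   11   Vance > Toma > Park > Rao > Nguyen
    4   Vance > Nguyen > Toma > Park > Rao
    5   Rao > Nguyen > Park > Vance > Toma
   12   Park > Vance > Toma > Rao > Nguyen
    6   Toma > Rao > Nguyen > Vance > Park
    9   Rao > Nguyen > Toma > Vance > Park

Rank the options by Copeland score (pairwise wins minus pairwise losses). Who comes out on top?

Vance

Pairwise results:
  Nguyen vs Park: Nguyen wins 24–23.
  Nguyen vs Toma: Toma wins 29–18.
  Nguyen vs Rao: Rao wins 43–4.
  Nguyen vs Vance: Vance wins 27–20.
  Park vs Toma: Toma wins 30–17.
  Park vs Rao: Park wins 27–20.
  Park vs Vance: Vance wins 30–17.
  Toma vs Rao: Toma wins 33–14.
  Toma vs Vance: Vance wins 32–15.
  Rao vs Vance: Vance wins 27–20.
Copeland scores (wins − losses):
  Nguyen: 1 − 3 = -2
  Park: 1 − 3 = -2
  Toma: 3 − 1 = 2
  Rao: 1 − 3 = -2
  Vance: 4 − 0 = 4
Vance has the best Copeland score.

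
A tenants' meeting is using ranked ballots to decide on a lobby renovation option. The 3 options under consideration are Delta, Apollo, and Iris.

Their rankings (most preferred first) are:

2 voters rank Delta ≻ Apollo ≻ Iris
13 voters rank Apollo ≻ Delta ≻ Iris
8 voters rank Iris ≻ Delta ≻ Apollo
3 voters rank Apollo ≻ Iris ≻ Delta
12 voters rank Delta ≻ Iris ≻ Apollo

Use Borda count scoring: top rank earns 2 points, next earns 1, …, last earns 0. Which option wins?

Delta

Borda scores:
  Delta: 2·2 + 13·1 + 8·1 + 3·0 + 12·2 = 49
  Apollo: 2·1 + 13·2 + 8·0 + 3·2 + 12·0 = 34
  Iris: 2·0 + 13·0 + 8·2 + 3·1 + 12·1 = 31
Delta has the highest total.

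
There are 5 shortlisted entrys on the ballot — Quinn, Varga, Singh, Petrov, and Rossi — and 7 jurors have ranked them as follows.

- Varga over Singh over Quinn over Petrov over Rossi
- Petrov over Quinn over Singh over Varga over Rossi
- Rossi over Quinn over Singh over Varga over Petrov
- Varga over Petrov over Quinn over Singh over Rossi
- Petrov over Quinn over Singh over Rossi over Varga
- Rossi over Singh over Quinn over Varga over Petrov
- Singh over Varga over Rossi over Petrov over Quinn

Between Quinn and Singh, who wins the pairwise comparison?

Ballots ranking Quinn above Singh: 4.
Ballots ranking Singh above Quinn: 3.
Quinn wins the head-to-head, 4–3.

Quinn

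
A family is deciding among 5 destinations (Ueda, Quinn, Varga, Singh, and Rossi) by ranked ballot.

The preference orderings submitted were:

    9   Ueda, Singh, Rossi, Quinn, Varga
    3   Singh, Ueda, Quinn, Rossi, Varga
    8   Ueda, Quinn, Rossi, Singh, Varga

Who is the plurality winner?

Ueda

First-place vote totals:
  Ueda: 17
  Quinn: 0
  Varga: 0
  Singh: 3
  Rossi: 0
Ueda has the most first-place votes.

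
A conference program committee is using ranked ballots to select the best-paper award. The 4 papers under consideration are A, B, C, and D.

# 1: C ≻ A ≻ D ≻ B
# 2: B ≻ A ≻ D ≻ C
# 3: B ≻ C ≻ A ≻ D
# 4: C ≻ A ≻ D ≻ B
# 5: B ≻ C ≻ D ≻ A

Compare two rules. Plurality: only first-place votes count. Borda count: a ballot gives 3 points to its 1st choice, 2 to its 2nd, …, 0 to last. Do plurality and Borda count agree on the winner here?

Plurality first-place counts: A 0, B 3, C 2, D 0 → B.
Borda totals: A 7, B 9, C 10, D 4 → C.
The two rules disagree: plurality picks B, Borda picks C.

No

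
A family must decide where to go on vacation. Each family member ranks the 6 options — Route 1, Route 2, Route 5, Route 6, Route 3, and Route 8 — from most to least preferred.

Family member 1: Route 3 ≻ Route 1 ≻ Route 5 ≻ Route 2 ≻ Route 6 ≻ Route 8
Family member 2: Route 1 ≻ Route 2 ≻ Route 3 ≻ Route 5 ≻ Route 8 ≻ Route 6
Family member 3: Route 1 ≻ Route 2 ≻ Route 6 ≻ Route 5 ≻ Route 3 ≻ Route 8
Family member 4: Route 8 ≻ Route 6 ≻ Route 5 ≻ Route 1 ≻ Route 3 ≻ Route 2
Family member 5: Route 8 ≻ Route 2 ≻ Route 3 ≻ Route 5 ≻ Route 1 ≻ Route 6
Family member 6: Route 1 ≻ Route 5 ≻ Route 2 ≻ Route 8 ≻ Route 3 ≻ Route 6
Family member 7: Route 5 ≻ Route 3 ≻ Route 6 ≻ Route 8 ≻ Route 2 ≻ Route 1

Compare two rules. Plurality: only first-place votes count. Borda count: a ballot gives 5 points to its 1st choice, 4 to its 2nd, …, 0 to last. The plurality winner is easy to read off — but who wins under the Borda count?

Plurality first-place counts: Route 1 3, Route 2 0, Route 5 1, Route 6 0, Route 3 1, Route 8 2 → Route 1.
Borda totals: Route 1 22, Route 2 18, Route 5 21, Route 6 11, Route 3 18, Route 8 15 → Route 1.

Route 1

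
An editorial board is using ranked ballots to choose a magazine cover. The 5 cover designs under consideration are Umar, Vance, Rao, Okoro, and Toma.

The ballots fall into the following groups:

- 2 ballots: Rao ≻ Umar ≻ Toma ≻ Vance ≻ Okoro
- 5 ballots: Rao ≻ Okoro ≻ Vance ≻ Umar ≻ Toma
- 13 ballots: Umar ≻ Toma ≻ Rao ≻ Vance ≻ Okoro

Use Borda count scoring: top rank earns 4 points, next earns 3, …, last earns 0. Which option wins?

Umar

Borda scores:
  Umar: 2·3 + 5·1 + 13·4 = 63
  Vance: 2·1 + 5·2 + 13·1 = 25
  Rao: 2·4 + 5·4 + 13·2 = 54
  Okoro: 2·0 + 5·3 + 13·0 = 15
  Toma: 2·2 + 5·0 + 13·3 = 43
Umar has the highest total.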